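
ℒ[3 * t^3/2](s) 9/s^4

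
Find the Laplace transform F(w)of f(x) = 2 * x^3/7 12/(7 * w^4)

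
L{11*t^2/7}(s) 22/(7*s^3)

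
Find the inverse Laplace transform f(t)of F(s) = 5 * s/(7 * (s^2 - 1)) 5 * cosh(t)/7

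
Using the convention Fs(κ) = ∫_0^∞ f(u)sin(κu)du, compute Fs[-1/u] -pi/2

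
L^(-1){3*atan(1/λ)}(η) 3*sin(η)/η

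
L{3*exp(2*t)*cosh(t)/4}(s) 3*(s - 2)/(4*((s - 2)^2 - 1))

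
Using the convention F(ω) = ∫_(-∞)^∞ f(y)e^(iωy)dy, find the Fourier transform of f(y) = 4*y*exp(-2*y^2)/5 sqrt(2)*I*sqrt(pi)*ω*exp(-ω^2/8)/10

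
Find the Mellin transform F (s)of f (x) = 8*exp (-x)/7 8*gamma (s)/7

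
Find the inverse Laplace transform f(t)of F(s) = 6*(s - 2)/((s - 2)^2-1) 6*exp(2*t)*cosh(t)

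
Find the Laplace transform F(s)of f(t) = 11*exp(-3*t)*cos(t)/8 11*(s + 3)/(8*((s + 3)^2 + 1))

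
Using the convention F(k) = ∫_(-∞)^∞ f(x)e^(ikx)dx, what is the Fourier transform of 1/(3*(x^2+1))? pi*exp(-Abs(k))/3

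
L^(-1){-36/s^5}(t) -3*t^4/2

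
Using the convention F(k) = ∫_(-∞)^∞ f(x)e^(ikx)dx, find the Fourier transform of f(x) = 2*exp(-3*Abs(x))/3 4/(k^2 + 9)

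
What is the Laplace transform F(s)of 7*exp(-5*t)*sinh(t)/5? 7/(5*((s + 5)^2 - 1))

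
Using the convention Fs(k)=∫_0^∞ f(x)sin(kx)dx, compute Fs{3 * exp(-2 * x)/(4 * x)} 3 * atan(k/2)/4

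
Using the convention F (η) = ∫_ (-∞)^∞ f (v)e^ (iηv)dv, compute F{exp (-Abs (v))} 2/ (η^2 + 1)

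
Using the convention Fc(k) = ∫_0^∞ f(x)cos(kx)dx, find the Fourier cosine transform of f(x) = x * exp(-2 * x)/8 (4 - k^2)/(8 * (k^2 + 4)^2)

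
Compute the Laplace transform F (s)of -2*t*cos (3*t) 2*(9 - s^2)/ (s^2+9)^2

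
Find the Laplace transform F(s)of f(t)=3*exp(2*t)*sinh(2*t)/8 3/(4*s*(s - 4))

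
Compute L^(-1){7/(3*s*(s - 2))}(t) 7*exp(t)*sinh(t)/3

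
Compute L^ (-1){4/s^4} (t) 2*t^3/3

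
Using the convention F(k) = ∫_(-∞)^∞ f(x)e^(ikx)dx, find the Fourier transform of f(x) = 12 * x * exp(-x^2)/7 6 * I * sqrt(pi) * k * exp(-k^2/4)/7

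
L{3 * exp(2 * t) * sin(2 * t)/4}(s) 3/(2 * ((s - 2)^2 + 4))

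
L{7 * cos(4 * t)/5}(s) 7 * s/(5 * (s^2+16))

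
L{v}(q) q^(-2)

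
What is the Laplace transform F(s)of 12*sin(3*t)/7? 36/(7*(s^2 + 9))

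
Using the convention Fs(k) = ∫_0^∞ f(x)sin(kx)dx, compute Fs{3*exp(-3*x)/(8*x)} 3*atan(k/3)/8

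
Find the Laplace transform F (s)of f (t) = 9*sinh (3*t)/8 27/ (8*(s^2-9))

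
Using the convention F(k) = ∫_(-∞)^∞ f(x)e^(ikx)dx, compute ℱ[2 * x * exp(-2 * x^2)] sqrt(2) * I * sqrt(pi) * k * exp(-k^2/8)/4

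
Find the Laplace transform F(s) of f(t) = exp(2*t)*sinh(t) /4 1/(4*((s - 2) ^2 - 1) ) 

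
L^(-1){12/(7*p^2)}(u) 12*u/7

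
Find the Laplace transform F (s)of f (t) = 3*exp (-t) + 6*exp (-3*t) 6/ (s + 3) + 3/ (s + 1)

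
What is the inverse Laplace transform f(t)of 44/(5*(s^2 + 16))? 11*sin(4*t)/5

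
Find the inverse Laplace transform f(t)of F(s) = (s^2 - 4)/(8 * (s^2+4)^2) t * cos(2 * t)/8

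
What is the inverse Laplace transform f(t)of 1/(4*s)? 1/4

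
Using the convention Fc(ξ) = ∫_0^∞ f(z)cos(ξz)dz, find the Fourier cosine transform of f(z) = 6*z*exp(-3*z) 6*(9 - ξ^2)/(ξ^2 + 9)^2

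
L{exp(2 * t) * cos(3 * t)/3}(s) (s - 2)/(3 * ((s - 2)^2 + 9))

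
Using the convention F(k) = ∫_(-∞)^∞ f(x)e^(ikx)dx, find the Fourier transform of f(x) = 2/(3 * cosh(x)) 2 * pi/(3 * cosh(pi * k/2))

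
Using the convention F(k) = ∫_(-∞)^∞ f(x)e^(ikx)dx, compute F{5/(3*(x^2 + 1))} 5*pi*exp(-Abs(k))/3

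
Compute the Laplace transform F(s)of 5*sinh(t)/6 5/(6*(s^2 - 1))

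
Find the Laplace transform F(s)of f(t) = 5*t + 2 2/s + 5/s^2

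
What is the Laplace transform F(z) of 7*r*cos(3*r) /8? 7*(z^2 - 9) /(8*(z^2+9) ^2) 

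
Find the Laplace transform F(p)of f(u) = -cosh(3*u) -p/(p^2-9)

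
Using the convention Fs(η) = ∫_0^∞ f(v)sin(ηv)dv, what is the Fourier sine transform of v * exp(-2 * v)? 4 * η/(η^2 + 4)^2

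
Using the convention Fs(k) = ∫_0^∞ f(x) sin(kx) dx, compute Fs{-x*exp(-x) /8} -k/(4*(k^2+1) ^2) 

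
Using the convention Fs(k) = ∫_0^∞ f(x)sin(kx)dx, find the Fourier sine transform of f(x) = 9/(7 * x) 9 * pi/14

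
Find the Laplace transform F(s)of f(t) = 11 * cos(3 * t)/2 11 * s/(2 * (s^2 + 9))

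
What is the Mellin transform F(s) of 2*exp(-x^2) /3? gamma(s/2) /3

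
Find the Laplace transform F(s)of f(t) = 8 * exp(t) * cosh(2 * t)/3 8 * (s - 1)/(3 * ((s - 1)^2 - 4))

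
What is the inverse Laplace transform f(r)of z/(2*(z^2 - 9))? cosh(3*r)/2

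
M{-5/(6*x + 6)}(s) -5*pi*csc(pi*s)/6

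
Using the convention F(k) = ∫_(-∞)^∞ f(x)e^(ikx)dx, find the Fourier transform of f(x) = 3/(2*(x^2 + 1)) 3*pi*exp(-Abs(k))/2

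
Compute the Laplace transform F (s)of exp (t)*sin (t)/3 1/ (3*( (s - 1)^2 + 1))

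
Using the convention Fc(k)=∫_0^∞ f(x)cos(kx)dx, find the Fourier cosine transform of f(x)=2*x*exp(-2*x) 2*(4 - k^2)/(k^2+4)^2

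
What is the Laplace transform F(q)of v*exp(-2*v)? (q+2)^(-2)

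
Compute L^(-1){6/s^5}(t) t^4/4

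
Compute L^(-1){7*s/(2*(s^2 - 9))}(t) 7*cosh(3*t)/2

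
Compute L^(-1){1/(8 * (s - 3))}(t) exp(3 * t)/8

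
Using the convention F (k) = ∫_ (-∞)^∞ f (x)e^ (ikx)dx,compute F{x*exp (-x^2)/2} I*sqrt (pi)*k*exp (-k^2/4)/4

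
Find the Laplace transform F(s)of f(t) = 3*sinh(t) 3/(s^2-1)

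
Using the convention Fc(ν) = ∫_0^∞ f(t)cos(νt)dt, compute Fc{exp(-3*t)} 3/(ν^2 + 9)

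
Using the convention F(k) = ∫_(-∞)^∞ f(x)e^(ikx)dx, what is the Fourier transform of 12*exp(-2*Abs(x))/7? 48/(7*(k^2 + 4))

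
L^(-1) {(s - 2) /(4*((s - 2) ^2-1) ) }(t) exp(2*t)*cosh(t) /4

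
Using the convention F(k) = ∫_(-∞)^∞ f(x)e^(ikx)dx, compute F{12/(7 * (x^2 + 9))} 4 * pi * exp(-3 * Abs(k))/7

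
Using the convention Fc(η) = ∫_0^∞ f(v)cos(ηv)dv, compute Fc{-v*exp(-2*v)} (η^2 - 4)/(η^2+4)^2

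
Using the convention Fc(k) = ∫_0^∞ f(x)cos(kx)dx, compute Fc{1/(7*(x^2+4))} pi*exp(-2*k)/28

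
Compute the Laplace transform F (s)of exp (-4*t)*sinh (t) 1/ ( (s + 4)^2 - 1)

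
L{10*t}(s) 10/s^2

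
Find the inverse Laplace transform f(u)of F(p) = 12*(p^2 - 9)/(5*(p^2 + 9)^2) 12*u*cos(3*u)/5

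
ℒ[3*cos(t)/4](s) 3*s/(4*(s^2 + 1))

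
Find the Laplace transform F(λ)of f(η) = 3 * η 3/λ^2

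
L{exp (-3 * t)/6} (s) 1/ (6 * (s + 3))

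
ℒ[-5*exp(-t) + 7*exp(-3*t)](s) 7/(s + 3)-5/(s + 1)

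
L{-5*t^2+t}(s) s^(-2) - 10/s^3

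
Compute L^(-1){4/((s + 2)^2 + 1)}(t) 4*exp(-2*t)*sin(t)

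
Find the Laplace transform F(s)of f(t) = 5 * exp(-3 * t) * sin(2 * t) 10/((s + 3)^2 + 4)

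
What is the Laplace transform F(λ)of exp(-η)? 1/(λ + 1)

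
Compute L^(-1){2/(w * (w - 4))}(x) exp(2 * x) * sinh(2 * x)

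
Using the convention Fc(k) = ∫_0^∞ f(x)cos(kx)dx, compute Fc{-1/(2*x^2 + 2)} -pi*exp(-k)/4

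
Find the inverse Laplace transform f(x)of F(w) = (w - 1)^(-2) x * exp(x)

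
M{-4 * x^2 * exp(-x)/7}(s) -4 * gamma(s + 2)/7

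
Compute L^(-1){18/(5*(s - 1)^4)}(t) 3*t^3*exp(t)/5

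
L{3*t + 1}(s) 1/s + 3/s^2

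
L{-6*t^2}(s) -12/s^3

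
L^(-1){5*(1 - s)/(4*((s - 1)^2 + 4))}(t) -5*exp(t)*cos(2*t)/4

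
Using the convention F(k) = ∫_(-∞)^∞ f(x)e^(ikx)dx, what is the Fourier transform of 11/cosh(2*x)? 11*pi/(2*cosh(pi*k/4))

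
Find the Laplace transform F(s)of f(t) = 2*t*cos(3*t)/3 2*(s^2 - 9)/(3*(s^2 + 9)^2)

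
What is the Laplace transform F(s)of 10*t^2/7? 20/(7*s^3)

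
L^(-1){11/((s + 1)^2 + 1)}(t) 11 * exp(-t) * sin(t)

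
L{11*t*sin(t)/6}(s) 11*s/(3*(s^2 + 1)^2)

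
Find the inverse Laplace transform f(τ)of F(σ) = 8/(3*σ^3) 4*τ^2/3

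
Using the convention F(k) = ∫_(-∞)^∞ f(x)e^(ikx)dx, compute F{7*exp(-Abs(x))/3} 14/(3*(k^2 + 1))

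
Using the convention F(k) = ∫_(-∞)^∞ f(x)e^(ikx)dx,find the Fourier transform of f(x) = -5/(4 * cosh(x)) -5 * pi/(4 * cosh(pi * k/2))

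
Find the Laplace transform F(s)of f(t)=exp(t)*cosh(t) (s - 1)/(s*(s - 2))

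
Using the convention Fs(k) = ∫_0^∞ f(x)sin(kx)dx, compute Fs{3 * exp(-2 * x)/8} 3 * k/(8 * (k^2 + 4))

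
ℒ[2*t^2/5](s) 4/(5*s^3)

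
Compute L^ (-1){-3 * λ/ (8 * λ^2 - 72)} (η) -3 * cosh (3 * η)/8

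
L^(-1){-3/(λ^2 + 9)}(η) -sin(3 * η)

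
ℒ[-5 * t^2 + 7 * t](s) 7/s^2 - 10/s^3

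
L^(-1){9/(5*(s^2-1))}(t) 9*sinh(t)/5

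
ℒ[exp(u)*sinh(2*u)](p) 2/((p - 1)^2-4)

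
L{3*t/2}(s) 3/(2*s^2)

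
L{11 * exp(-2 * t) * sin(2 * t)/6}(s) 11/(3 * ((s + 2)^2 + 4))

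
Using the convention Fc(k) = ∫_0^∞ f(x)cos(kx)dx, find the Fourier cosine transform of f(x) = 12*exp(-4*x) 48/(k^2 + 16)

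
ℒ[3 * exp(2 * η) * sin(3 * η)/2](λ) 9/(2 * ((λ - 2)^2 + 9))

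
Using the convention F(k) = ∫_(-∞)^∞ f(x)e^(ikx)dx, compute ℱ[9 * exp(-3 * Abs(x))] 54/(k^2 + 9)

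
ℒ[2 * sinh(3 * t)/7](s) 6/(7 * (s^2 - 9))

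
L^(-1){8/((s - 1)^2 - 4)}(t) 4 * exp(t) * sinh(2 * t)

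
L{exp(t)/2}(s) 1/(2*(s - 1))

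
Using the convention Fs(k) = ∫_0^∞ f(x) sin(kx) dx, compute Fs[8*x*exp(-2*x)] 32*k/(k^2+4) ^2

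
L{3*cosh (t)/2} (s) 3*s/ (2*(s^2-1))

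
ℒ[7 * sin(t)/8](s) 7/(8 * (s^2 + 1))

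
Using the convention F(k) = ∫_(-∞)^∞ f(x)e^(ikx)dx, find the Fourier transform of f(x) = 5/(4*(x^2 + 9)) 5*pi*exp(-3*Abs(k))/12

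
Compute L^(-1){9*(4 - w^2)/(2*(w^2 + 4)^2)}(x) -9*x*cos(2*x)/2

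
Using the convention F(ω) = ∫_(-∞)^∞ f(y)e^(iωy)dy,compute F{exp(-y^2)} sqrt(pi)*exp(-ω^2/4)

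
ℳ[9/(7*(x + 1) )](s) 9*pi*csc(pi*s) /7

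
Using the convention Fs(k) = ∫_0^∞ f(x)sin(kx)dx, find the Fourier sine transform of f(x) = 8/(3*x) 4*pi/3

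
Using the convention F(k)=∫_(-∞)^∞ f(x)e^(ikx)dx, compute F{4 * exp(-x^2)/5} 4 * sqrt(pi) * exp(-k^2/4)/5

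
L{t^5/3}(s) 40/s^6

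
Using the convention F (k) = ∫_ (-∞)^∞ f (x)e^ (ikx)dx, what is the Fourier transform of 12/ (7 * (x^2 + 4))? 6 * pi * exp (-2 * Abs (k))/7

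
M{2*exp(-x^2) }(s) gamma(s/2) 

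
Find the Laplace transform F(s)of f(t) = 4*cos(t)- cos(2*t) 4*s/(s^2 + 1)- s/(s^2 + 4)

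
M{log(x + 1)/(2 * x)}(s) -pi * csc(pi * s)/(2 * s - 2)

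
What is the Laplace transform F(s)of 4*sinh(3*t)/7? 12/(7*(s^2 - 9))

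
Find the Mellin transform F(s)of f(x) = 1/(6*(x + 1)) pi*csc(pi*s)/6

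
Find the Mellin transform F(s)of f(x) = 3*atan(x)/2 -3*pi*sec(pi*s/2)/(4*s)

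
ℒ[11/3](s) 11/(3*s)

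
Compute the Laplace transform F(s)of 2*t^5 240/s^6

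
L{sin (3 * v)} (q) 3/ (q^2 + 9)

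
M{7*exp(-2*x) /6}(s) 7*gamma(s) /(6*2^s) 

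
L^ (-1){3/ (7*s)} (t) 3/7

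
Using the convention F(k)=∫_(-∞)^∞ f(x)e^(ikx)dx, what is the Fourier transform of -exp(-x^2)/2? -sqrt(pi) * exp(-k^2/4)/2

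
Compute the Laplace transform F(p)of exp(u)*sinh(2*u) 2/((p - 1)^2 - 4)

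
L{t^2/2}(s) s^(-3)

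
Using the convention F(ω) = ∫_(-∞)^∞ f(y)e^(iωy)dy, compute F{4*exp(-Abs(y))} 8/(ω^2 + 1)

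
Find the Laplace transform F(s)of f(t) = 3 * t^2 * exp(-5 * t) 6/(s+5)^3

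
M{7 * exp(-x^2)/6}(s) 7 * gamma(s/2)/12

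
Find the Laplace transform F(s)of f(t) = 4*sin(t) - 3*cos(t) 4/(s^2 + 1) - 3*s/(s^2 + 1)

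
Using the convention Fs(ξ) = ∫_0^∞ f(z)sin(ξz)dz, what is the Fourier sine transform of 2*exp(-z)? 2*ξ/(ξ^2 + 1)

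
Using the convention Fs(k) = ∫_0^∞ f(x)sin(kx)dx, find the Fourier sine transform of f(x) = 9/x 9*pi/2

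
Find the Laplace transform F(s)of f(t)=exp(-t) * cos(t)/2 (s+1)/(2 * ((s+1)^2+1))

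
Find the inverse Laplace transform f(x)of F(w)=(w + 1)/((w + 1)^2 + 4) exp(-x)*cos(2*x)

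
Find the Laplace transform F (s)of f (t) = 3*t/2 3/ (2*s^2)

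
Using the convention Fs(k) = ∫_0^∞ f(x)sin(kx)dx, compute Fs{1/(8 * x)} pi/16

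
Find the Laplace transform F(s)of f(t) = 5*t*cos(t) 5*(s^2 - 1)/(s^2 + 1)^2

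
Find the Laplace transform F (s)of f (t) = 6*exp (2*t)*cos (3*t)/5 6*(s - 2)/ (5*( (s - 2)^2 + 9))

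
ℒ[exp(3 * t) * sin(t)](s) 1/((s - 3)^2+1)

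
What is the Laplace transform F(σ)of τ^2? 2/σ^3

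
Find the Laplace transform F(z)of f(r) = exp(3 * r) 1/(z - 3)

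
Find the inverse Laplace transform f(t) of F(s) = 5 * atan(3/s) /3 5 * sin(3 * t) /(3 * t) 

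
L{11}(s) 11/s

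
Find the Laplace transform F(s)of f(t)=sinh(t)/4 1/(4*(s^2-1))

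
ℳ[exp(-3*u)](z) gamma(z)/3^z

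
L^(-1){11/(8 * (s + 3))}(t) 11 * exp(-3 * t)/8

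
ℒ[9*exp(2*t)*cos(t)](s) 9*(s - 2)/((s - 2)^2+1)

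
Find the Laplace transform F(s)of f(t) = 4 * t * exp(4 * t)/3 4/(3 * (s - 4)^2)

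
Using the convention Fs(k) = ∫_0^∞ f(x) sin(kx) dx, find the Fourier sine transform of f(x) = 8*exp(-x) 8*k/(k^2+1) 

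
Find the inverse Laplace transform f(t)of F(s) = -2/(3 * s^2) -2 * t/3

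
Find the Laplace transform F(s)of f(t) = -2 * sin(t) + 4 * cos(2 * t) 4 * s/(s^2 + 4) - 2/(s^2 + 1)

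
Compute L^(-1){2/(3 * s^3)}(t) t^2/3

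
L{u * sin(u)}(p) 2 * p/(p^2+1)^2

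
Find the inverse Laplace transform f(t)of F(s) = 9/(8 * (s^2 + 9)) 3 * sin(3 * t)/8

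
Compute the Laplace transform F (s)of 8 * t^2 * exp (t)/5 16/ (5 * (s - 1)^3)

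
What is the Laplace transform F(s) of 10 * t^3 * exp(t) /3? 20/(s - 1) ^4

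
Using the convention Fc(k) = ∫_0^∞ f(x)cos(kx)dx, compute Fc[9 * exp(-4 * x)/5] 36/(5 * (k^2 + 16))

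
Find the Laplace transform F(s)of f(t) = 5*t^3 30/s^4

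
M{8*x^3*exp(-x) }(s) 8*gamma(s + 3) 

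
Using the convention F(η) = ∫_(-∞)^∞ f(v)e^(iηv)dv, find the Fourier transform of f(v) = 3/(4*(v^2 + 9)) pi*exp(-3*Abs(η))/4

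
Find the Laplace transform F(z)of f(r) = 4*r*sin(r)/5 8*z/(5*(z^2 + 1)^2)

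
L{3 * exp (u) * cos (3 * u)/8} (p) 3 * (p - 1)/ (8 * ( (p - 1)^2 + 9))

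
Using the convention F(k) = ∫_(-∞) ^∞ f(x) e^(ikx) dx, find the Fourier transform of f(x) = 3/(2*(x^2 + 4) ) 3*pi*exp(-2*Abs(k) ) /4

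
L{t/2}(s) 1/(2 * s^2)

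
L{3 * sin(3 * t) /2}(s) 9/(2 * (s^2+9) ) 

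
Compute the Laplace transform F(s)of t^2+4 4/s+2/s^3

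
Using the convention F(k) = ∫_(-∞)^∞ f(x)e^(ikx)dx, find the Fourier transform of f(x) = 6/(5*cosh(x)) 6*pi/(5*cosh(pi*k/2))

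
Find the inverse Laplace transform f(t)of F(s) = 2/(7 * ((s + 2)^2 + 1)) 2 * exp(-2 * t) * sin(t)/7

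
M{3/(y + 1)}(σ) 3*pi*csc(pi*σ)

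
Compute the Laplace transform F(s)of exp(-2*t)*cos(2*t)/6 (s+2)/(6*((s+2)^2+4))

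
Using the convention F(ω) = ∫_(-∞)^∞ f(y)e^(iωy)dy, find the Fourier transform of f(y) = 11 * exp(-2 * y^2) 11 * sqrt(2) * sqrt(pi) * exp(-ω^2/8)/2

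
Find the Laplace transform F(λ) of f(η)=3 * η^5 360/λ^6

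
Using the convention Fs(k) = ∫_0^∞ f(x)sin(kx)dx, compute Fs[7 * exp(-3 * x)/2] 7 * k/(2 * (k^2+9))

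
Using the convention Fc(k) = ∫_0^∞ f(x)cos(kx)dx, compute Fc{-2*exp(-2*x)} -4/(k^2 + 4)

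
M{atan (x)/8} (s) -pi*sec (pi*s/2)/ (16*s)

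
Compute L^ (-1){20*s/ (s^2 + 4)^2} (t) 5*t*sin (2*t)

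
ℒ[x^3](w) 6/w^4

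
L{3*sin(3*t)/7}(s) 9/(7*(s^2 + 9))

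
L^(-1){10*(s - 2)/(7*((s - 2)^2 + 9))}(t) 10*exp(2*t)*cos(3*t)/7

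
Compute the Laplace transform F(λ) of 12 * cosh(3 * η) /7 12 * λ/(7 * (λ^2 - 9) ) 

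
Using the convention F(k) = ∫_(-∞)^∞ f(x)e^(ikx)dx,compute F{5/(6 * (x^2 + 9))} 5 * pi * exp(-3 * Abs(k))/18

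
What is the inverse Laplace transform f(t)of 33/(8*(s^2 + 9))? 11*sin(3*t)/8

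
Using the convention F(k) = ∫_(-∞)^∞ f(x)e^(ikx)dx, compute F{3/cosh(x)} 3*pi/cosh(pi*k/2)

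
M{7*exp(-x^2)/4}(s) 7*gamma(s/2)/8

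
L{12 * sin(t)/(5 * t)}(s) 12 * atan(1/s)/5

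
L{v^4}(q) 24/q^5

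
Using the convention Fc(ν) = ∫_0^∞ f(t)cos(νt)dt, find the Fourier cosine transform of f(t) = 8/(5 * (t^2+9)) 4 * pi * exp(-3 * ν)/15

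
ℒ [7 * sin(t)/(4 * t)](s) 7 * atan(1/s)/4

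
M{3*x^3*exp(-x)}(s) 3*gamma(s + 3)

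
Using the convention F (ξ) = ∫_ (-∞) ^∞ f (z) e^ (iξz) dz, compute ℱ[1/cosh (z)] pi/cosh (pi*ξ/2) 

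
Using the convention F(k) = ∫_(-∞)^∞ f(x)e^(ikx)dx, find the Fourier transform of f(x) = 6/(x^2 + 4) 3*pi*exp(-2*Abs(k))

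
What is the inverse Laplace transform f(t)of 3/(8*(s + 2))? 3*exp(-2*t)/8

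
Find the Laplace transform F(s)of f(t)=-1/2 -1/(2*s)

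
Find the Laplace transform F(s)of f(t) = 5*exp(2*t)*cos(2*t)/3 5*(s - 2)/(3*((s - 2)^2 + 4))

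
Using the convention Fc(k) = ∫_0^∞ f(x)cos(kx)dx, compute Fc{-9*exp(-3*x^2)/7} -3*sqrt(3)*sqrt(pi)*exp(-k^2/12)/14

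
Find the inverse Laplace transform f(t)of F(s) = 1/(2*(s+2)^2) t*exp(-2*t)/2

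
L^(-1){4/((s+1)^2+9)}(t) 4 * exp(-t) * sin(3 * t)/3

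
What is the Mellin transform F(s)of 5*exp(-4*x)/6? 5*gamma(s)/(6*2^(2*s))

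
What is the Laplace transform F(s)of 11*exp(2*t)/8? 11/(8*(s - 2))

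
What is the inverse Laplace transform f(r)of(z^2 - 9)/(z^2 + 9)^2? r*cos(3*r)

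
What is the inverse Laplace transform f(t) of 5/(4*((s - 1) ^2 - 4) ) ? 5*exp(t)*sinh(2*t) /8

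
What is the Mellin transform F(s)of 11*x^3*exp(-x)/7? 11*gamma(s + 3)/7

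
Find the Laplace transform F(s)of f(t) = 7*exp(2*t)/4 7/(4*(s - 2))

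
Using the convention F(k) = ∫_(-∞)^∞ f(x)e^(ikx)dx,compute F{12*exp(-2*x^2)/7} 6*sqrt(2)*sqrt(pi)*exp(-k^2/8)/7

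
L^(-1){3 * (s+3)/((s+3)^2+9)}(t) 3 * exp(-3 * t) * cos(3 * t)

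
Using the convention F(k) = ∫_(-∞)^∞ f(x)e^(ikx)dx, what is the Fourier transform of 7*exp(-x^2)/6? 7*sqrt(pi)*exp(-k^2/4)/6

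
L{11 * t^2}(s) 22/s^3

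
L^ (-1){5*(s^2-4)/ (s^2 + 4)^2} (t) 5*t*cos (2*t)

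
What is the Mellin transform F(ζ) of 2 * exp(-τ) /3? 2 * gamma(ζ) /3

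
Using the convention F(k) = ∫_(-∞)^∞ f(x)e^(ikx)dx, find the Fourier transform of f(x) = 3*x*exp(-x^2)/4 3*I*sqrt(pi)*k*exp(-k^2/4)/8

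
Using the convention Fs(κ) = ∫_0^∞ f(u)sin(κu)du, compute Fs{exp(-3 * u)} κ/(κ^2 + 9)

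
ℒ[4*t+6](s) 6/s+4/s^2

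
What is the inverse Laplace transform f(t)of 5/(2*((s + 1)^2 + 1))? 5*exp(-t)*sin(t)/2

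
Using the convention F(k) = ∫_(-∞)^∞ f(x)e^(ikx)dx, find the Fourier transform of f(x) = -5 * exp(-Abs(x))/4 -5/(2 * k^2 + 2)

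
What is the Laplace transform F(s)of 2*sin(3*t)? 6/(s^2 + 9)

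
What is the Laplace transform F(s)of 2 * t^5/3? 80/s^6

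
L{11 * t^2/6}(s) 11/(3 * s^3)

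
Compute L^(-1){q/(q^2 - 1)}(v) cosh(v)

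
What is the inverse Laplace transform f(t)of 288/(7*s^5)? 12*t^4/7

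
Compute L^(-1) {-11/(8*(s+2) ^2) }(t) -11*t*exp(-2*t) /8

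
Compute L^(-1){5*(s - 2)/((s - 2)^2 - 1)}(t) 5*exp(2*t)*cosh(t)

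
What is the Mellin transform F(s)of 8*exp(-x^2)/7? 4*gamma(s/2)/7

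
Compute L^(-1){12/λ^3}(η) 6*η^2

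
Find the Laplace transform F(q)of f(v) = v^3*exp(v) 6/(q - 1)^4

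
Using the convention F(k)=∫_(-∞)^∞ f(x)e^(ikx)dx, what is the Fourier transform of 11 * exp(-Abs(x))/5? 22/(5 * (k^2+1))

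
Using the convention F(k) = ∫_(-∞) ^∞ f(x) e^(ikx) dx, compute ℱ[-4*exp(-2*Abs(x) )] -16/(k^2 + 4) 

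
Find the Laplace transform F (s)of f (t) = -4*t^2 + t s^ (-2) - 8/s^3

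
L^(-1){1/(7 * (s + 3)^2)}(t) t * exp(-3 * t)/7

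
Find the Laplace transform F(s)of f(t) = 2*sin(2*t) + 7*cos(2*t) 7*s/(s^2 + 4) + 4/(s^2 + 4)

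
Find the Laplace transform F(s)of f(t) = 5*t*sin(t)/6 5*s/(3*(s^2 + 1)^2)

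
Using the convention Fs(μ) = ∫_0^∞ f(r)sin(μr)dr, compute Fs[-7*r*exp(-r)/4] -7*μ/(2*(μ^2 + 1)^2)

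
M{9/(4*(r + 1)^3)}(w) 9*pi*(w - 2)*(w - 1)/(8*sin(pi*w))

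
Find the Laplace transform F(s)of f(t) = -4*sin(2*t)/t -4*atan(2/s)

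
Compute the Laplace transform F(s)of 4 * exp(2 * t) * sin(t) 4/((s - 2)^2 + 1)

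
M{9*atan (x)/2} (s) -9*pi*sec (pi*s/2)/ (4*s)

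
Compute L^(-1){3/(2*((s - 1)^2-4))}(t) 3*exp(t)*sinh(2*t)/4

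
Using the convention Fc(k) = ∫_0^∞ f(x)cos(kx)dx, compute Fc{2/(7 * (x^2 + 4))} pi * exp(-2 * k)/14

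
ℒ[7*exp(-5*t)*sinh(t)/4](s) 7/(4*((s + 5)^2-1))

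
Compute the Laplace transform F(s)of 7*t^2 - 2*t 14/s^3 - 2/s^2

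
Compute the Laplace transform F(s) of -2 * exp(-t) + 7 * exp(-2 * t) 7/(s + 2) - 2/(s + 1) 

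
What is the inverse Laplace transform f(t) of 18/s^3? 9 * t^2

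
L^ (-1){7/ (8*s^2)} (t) 7*t/8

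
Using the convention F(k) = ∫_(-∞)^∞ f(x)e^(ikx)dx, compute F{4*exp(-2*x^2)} 2*sqrt(2)*sqrt(pi)*exp(-k^2/8)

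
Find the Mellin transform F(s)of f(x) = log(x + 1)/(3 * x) -pi * csc(pi * s)/(3 * s - 3)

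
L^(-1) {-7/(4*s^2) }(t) -7*t/4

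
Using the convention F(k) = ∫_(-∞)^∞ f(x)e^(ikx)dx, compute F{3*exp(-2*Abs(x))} 12/(k^2 + 4)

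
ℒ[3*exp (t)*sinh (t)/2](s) 3/ (2*s*(s - 2))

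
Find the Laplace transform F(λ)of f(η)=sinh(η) 1/(λ^2-1)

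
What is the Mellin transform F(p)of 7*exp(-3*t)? 7*gamma(p)/3^p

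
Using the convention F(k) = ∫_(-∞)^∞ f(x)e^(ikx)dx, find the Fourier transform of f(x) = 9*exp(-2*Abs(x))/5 36/(5*(k^2 + 4))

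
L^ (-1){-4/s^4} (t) -2*t^3/3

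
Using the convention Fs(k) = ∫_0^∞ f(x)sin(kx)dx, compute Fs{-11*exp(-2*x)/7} -11*k/(7*k^2 + 28)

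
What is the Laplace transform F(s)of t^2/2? s^(-3)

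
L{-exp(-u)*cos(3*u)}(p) (-p - 1)/((p + 1)^2 + 9)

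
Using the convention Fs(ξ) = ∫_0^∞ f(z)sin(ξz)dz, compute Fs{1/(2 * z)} pi/4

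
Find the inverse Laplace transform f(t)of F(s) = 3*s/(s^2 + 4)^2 3*t*sin(2*t)/4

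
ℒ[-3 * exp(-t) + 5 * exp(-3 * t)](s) 5/(s + 3) - 3/(s + 1)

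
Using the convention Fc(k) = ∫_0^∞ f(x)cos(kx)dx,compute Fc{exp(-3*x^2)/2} sqrt(3)*sqrt(pi)*exp(-k^2/12)/12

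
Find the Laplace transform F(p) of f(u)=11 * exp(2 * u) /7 11/(7 * (p - 2) ) 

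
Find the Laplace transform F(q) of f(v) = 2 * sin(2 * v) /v 2 * atan(2/q) 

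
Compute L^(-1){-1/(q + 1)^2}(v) -v * exp(-v)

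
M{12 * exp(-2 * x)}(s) 12 * gamma(s)/2^s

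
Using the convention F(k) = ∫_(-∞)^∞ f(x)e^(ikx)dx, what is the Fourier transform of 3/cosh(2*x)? 3*pi/(2*cosh(pi*k/4))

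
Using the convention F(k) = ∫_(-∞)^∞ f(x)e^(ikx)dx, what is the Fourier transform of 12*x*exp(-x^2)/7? 6*I*sqrt(pi)*k*exp(-k^2/4)/7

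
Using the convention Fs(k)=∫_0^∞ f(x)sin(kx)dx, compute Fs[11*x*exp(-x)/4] 11*k/(2*(k^2 + 1)^2)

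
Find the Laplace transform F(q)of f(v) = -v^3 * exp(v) -6/(q - 1)^4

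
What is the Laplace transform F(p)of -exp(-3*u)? -1/(p + 3)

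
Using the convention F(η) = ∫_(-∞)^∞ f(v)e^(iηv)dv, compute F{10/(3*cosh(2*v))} 5*pi/(3*cosh(pi*η/4))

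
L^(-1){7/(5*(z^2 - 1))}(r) 7*sinh(r)/5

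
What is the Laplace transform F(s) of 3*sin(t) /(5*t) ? 3*atan(1/s) /5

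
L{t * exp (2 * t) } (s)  (s - 2) ^ (-2) 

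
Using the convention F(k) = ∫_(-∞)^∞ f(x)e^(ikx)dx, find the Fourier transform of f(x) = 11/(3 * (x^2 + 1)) 11 * pi * exp(-Abs(k))/3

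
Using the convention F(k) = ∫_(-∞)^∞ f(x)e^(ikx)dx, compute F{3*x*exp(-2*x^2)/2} 3*sqrt(2)*I*sqrt(pi)*k*exp(-k^2/8)/16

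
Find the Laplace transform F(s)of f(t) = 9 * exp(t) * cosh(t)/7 9 * (s - 1)/(7 * s * (s - 2))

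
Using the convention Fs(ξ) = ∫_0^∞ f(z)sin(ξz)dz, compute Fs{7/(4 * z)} 7 * pi/8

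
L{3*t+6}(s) 6/s+3/s^2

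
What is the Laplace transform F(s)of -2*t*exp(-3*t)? -2/(s + 3)^2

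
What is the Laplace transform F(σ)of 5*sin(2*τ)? 10/(σ^2 + 4)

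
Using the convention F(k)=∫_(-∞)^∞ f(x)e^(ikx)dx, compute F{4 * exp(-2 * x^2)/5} 2 * sqrt(2) * sqrt(pi) * exp(-k^2/8)/5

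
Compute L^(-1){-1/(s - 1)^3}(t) -t^2 * exp(t)/2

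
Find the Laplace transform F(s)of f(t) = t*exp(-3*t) (s+3)^(-2)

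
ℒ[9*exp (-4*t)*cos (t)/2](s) 9*(s+4)/ (2*( (s+4)^2+1))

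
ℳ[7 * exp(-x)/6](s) 7 * gamma(s)/6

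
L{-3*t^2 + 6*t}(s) 6/s^2-6/s^3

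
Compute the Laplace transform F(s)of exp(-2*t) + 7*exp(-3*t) 7/(s + 3) + 1/(s + 2)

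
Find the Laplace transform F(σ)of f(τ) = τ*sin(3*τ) 6*σ/(σ^2 + 9)^2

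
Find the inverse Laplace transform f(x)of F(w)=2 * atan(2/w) 2 * sin(2 * x)/x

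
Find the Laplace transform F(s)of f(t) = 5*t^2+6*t 6/s^2+10/s^3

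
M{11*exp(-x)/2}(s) 11*gamma(s)/2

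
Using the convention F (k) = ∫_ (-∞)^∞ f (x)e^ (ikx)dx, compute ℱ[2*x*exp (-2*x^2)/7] sqrt (2)*I*sqrt (pi)*k*exp (-k^2/8)/28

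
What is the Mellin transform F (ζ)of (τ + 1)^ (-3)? pi * (ζ - 2) * (ζ - 1)/ (2 * sin (pi * ζ))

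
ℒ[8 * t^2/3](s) 16/(3 * s^3)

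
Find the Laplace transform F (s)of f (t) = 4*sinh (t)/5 4/ (5*(s^2 - 1))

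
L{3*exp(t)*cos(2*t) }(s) 3*(s - 1) /((s - 1) ^2 + 4) 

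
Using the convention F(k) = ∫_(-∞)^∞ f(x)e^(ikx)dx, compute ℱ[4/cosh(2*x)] 2*pi/cosh(pi*k/4)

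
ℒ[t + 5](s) s^(-2) + 5/s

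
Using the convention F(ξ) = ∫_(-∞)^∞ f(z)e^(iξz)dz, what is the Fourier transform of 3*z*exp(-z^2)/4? 3*I*sqrt(pi)*ξ*exp(-ξ^2/4)/8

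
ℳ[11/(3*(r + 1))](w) 11*pi*csc(pi*w)/3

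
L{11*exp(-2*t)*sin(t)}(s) 11/((s + 2)^2 + 1)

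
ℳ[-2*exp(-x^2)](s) -gamma(s/2)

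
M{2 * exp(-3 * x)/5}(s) 2 * gamma(s)/(5 * 3^s)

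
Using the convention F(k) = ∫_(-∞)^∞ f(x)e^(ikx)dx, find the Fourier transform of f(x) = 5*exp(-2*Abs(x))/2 10/(k^2 + 4)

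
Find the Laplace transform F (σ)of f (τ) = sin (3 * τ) 3/ (σ^2 + 9)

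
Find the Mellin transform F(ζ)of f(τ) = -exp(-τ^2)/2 -gamma(ζ/2)/4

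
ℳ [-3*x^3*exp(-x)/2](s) -3*gamma(s + 3)/2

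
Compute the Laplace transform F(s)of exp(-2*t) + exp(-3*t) 1/(s + 2) + 1/(s + 3)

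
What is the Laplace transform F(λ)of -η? -1/λ^2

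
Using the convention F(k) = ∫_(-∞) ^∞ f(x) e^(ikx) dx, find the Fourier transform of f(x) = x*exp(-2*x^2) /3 sqrt(2)*I*sqrt(pi)*k*exp(-k^2/8) /24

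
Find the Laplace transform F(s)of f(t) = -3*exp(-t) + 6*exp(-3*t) 6/(s + 3) - 3/(s + 1)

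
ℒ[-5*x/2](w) -5/(2*w^2)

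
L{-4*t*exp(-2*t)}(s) -4/(s + 2)^2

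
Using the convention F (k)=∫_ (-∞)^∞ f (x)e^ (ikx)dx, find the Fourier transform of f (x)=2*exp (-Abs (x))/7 4/ (7*(k^2+1))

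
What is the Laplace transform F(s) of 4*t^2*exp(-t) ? 8/(s + 1) ^3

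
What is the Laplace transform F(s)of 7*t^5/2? 420/s^6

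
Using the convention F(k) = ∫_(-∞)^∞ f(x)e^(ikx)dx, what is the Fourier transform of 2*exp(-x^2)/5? 2*sqrt(pi)*exp(-k^2/4)/5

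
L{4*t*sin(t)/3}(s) 8*s/(3*(s^2 + 1)^2)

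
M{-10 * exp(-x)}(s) -10 * gamma(s)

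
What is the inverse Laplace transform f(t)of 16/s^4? 8 * t^3/3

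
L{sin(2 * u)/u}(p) atan(2/p)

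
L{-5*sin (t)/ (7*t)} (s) -5*atan (1/s)/7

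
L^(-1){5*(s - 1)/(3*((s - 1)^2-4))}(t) 5*exp(t)*cosh(2*t)/3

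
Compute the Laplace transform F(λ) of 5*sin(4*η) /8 5/(2*(λ^2+16) ) 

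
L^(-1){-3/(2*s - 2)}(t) -3*exp(t)/2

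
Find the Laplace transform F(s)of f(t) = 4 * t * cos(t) 4 * (s^2-1)/(s^2+1)^2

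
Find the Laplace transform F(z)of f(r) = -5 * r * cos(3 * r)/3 5 * (9 - z^2)/(3 * (z^2 + 9)^2)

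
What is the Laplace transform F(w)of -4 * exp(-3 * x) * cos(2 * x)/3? 4 * (-w - 3)/(3 * ((w + 3)^2 + 4))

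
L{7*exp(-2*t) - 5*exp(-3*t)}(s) 7/(s + 2) - 5/(s + 3)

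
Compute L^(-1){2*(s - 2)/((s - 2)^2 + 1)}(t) 2*exp(2*t)*cos(t)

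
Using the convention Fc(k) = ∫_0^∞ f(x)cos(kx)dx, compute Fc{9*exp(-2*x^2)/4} 9*sqrt(2)*sqrt(pi)*exp(-k^2/8)/16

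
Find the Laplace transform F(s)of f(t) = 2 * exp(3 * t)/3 2/(3 * (s - 3))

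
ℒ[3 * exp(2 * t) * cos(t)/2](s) 3 * (s - 2)/(2 * ((s - 2)^2 + 1))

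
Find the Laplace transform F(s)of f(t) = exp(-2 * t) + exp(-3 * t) 1/(s + 2) + 1/(s + 3)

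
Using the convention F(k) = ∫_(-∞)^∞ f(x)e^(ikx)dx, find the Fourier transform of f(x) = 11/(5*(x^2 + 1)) 11*pi*exp(-Abs(k))/5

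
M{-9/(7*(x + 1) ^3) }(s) -9*pi*(s - 2)*(s - 1) /(14*sin(pi*s) ) 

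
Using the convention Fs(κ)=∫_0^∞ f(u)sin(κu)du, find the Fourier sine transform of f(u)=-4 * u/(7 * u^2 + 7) -2 * pi * exp(-κ)/7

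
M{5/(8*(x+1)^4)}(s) 5*gamma(s)*gamma(4 - s)/48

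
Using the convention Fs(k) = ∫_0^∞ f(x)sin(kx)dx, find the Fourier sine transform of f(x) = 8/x 4*pi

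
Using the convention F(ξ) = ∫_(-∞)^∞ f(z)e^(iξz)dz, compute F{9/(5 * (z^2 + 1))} 9 * pi * exp(-Abs(ξ))/5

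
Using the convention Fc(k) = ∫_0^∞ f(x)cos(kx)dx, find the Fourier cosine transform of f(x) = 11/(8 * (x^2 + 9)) 11 * pi * exp(-3 * k)/48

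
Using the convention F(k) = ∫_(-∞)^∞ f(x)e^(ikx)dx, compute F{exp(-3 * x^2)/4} sqrt(3) * sqrt(pi) * exp(-k^2/12)/12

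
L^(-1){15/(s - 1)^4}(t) 5 * t^3 * exp(t)/2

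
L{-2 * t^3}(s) -12/s^4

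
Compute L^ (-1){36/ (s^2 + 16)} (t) 9 * sin (4 * t)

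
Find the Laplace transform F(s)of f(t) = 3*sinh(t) 3/(s^2 - 1)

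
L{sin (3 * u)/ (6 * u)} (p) atan (3/p)/6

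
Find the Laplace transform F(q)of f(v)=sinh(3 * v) 3/(q^2 - 9)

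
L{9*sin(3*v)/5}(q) 27/(5*(q^2+9))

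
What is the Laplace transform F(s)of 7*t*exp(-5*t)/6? 7/(6*(s + 5)^2)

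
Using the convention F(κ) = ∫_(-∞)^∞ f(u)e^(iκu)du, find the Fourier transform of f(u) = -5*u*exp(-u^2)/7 -5*I*sqrt(pi)*κ*exp(-κ^2/4)/14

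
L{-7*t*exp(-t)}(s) -7/(s + 1)^2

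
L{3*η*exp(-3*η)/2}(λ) 3/(2*(λ + 3)^2)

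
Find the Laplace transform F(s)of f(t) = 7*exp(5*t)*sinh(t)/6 7/(6*((s - 5)^2 - 1))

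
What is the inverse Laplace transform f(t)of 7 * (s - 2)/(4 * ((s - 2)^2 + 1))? 7 * exp(2 * t) * cos(t)/4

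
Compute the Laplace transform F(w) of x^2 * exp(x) 2/(w - 1) ^3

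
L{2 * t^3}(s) 12/s^4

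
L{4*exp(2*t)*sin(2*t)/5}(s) 8/(5*((s - 2)^2 + 4))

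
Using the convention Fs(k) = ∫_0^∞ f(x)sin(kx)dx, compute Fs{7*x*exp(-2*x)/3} 28*k/(3*(k^2 + 4)^2)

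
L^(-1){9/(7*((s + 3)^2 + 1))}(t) 9*exp(-3*t)*sin(t)/7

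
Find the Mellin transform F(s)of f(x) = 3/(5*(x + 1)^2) -3*pi*(s - 1)/(5*sin(pi*s))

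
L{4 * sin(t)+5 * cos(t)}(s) 4/(s^2+1)+5 * s/(s^2+1)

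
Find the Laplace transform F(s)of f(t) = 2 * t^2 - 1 4/s^3 - 1/s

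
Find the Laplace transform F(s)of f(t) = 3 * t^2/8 3/(4 * s^3)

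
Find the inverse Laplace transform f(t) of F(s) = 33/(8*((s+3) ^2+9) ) 11*exp(-3*t)*sin(3*t) /8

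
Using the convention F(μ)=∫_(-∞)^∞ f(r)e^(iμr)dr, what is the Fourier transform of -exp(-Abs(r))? -2/(μ^2 + 1)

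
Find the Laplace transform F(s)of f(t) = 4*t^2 8/s^3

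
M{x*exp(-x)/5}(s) gamma(s + 1)/5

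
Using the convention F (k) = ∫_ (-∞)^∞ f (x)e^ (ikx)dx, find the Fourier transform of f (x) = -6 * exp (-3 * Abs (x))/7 -36/ (7 * k^2+63)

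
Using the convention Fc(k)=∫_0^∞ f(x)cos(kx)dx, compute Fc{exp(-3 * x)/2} 3/(2 * (k^2+9))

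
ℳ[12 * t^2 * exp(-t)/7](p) 12 * gamma(p+2)/7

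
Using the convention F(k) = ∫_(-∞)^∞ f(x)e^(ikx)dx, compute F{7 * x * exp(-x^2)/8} 7 * I * sqrt(pi) * k * exp(-k^2/4)/16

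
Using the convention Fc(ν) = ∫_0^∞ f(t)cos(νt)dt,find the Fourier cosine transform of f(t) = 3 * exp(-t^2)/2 3 * sqrt(pi) * exp(-ν^2/4)/4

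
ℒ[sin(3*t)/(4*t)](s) atan(3/s)/4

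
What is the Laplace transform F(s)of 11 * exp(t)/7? 11/(7 * (s - 1))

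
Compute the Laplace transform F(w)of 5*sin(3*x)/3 5/(w^2 + 9)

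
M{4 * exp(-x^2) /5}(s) 2 * gamma(s/2) /5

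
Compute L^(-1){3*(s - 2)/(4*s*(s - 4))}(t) 3*exp(2*t)*cosh(2*t)/4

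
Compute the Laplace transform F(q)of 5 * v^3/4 15/(2 * q^4)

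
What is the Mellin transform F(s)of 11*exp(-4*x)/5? 11*gamma(s)/(5*4^s)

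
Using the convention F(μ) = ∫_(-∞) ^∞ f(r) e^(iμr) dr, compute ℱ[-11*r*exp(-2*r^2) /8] -11*sqrt(2)*I*sqrt(pi)*μ*exp(-μ^2/8) /64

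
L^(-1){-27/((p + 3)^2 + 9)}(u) -9*exp(-3*u)*sin(3*u)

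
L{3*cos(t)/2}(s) 3*s/(2*(s^2 + 1))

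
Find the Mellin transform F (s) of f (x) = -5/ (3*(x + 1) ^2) 5*pi*(s - 1) / (3*sin (pi*s) ) 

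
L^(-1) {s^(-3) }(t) t^2/2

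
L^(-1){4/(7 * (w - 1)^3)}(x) 2 * x^2 * exp(x)/7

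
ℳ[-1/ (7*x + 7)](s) -pi*csc (pi*s)/7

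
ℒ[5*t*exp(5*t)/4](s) 5/(4*(s - 5)^2)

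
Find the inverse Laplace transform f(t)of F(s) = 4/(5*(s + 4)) 4*exp(-4*t)/5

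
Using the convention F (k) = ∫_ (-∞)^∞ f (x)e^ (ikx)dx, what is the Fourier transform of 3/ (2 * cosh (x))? 3 * pi/ (2 * cosh (pi * k/2))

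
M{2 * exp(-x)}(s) 2 * gamma(s)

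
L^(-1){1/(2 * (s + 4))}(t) exp(-4 * t)/2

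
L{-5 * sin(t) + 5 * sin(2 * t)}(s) 10/(s^2 + 4) - 5/(s^2 + 1)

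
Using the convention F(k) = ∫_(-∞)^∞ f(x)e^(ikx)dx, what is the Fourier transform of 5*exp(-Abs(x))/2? 5/(k^2+1)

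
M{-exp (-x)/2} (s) -gamma (s)/2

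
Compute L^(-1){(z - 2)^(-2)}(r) r * exp(2 * r)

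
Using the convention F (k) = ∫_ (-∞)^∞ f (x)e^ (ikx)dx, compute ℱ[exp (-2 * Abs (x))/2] 2/ (k^2 + 4)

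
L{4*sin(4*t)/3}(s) 16/(3*(s^2 + 16))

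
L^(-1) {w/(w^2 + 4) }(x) cos(2 * x) 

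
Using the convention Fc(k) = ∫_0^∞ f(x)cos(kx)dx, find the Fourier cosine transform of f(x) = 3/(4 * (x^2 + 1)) 3 * pi * exp(-k)/8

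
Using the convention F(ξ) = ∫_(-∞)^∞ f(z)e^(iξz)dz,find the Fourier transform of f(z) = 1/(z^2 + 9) pi*exp(-3*Abs(ξ))/3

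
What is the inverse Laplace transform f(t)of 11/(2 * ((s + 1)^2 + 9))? 11 * exp(-t) * sin(3 * t)/6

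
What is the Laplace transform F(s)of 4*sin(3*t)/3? 4/(s^2+9)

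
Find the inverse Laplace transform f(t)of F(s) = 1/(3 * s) 1/3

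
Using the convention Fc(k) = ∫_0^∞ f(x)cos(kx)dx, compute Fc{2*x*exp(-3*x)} 2*(9 - k^2)/(k^2 + 9)^2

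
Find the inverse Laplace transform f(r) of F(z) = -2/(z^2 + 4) -sin(2 * r) 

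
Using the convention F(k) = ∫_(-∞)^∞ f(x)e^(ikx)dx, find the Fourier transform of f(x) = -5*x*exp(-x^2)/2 -5*I*sqrt(pi)*k*exp(-k^2/4)/4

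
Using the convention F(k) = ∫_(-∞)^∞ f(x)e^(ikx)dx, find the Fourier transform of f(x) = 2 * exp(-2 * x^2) sqrt(2) * sqrt(pi) * exp(-k^2/8)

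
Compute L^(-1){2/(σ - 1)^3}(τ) τ^2*exp(τ)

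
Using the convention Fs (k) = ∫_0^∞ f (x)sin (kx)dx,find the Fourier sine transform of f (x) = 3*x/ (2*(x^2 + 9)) 3*pi*exp (-3*k)/4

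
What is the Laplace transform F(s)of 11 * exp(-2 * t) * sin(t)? 11/((s + 2)^2 + 1)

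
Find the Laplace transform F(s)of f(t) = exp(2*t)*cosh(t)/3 (s - 2)/(3*((s - 2)^2 - 1))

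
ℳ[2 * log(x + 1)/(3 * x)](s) -2 * pi * csc(pi * s)/(3 * s - 3)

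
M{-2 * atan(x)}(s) pi * sec(pi * s/2)/s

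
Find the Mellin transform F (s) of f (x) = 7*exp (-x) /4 7*gamma (s) /4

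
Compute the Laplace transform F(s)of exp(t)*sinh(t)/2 1/(2*s*(s - 2))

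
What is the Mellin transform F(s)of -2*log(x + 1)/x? 2*pi*csc(pi*s)/(s - 1)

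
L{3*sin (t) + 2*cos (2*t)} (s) 2*s/ (s^2 + 4) + 3/ (s^2 + 1)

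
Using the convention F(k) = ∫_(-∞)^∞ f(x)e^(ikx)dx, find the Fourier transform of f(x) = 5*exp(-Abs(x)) 10/(k^2 + 1)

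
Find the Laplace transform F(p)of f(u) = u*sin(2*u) 4*p/(p^2 + 4)^2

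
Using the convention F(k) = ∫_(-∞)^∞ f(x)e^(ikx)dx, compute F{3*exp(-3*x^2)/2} sqrt(3)*sqrt(pi)*exp(-k^2/12)/2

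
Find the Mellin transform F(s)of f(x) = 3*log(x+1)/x -3*pi*csc(pi*s)/(s - 1)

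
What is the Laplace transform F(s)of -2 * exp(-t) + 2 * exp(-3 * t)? 2/(s + 3) - 2/(s + 1)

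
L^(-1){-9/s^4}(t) -3*t^3/2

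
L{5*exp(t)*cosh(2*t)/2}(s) 5*(s - 1)/(2*((s - 1)^2 - 4))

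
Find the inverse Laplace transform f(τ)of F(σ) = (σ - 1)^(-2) τ*exp(τ)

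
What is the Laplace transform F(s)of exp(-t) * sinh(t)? 1/(s * (s + 2))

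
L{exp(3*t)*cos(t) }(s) (s - 3) /((s - 3) ^2 + 1) 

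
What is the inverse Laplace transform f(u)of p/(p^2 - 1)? cosh(u)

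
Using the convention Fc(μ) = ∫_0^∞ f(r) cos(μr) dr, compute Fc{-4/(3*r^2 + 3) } -2*pi*exp(-μ) /3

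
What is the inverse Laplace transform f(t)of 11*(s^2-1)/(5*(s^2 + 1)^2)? 11*t*cos(t)/5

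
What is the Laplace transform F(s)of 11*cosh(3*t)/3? 11*s/(3*(s^2 - 9))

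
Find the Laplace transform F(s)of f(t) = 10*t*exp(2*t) 10/(s - 2)^2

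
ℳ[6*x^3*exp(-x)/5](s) 6*gamma(s + 3)/5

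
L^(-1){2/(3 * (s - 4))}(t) 2 * exp(4 * t)/3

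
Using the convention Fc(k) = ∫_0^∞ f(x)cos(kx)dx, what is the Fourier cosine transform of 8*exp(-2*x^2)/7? 2*sqrt(2)*sqrt(pi)*exp(-k^2/8)/7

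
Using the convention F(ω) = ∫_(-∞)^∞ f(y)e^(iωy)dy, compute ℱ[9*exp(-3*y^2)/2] 3*sqrt(3)*sqrt(pi)*exp(-ω^2/12)/2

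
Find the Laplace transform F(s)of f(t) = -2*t -2/s^2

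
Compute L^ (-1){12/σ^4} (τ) 2*τ^3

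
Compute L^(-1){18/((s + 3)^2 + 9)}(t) 6 * exp(-3 * t) * sin(3 * t)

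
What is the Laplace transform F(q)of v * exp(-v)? (q + 1)^(-2)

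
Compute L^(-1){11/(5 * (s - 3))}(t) 11 * exp(3 * t)/5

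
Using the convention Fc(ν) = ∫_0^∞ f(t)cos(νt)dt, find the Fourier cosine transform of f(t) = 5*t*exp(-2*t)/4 5*(4 - ν^2)/(4*(ν^2+4)^2)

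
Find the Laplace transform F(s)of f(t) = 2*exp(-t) 2/(s + 1)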